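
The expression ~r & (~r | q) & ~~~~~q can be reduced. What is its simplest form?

~r & ~q

~r & (~r | q) & ~~~~~q
= ~r & ~~~~~q
= ~r & ~~~q
= ~r & ~q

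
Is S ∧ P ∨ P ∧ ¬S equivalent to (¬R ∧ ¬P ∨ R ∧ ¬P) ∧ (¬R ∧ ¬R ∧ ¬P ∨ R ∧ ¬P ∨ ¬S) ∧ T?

E1: S ∧ P ∨ P ∧ ¬S
    = P   (distribution)
E2: (¬R ∧ ¬P ∨ R ∧ ¬P) ∧ (¬R ∧ ¬R ∧ ¬P ∨ R ∧ ¬P ∨ ¬S) ∧ T
    = (¬R ∧ ¬P ∨ R ∧ ¬P) ∧ (¬R ∧ ¬P ∨ R ∧ ¬P ∨ ¬S) ∧ T   (idempotence)
    = (¬R ∧ ¬P ∨ R ∧ ¬P) ∧ T   (absorption)
    = ¬P ∧ T   (distribution)
These differ: at P=1, R=0, S=0, T=0, E1 = 1 but E2 = 0.

No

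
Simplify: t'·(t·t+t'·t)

0

t'·(t·t+t'·t)
= t'·t
= 0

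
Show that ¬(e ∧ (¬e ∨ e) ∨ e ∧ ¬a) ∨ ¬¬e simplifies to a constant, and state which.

True

¬(e ∧ (¬e ∨ e) ∨ e ∧ ¬a) ∨ ¬¬e
= ¬(e ∨ e ∧ ¬a) ∨ ¬¬e   — complement / identity
= ¬(e ∨ e ∧ ¬a) ∨ e   — double negation
= ¬e ∨ e   — absorption
= True   — complement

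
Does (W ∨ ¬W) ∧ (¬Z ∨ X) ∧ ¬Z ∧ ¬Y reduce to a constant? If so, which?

no

(W ∨ ¬W) ∧ (¬Z ∨ X) ∧ ¬Z ∧ ¬Y
= (¬Z ∨ X) ∧ ¬Z ∧ ¬Y   [complement / identity]
= ¬Z ∧ ¬Y   [absorption]
This depends on Y, Z, so it is not a constant.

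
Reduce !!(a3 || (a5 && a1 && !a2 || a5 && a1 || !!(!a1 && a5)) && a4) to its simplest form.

!!(a3 || (a5 && a1 && !a2 || a5 && a1 || !!(!a1 && a5)) && a4)
= !!(a3 || (a5 && a1 || !!(!a1 && a5)) && a4)   — absorption
= !!(a3 || (a5 && a1 || !a1 && a5) && a4)   — double negation
= !!(a3 || a5 && a4)   — distribution
= a3 || a5 && a4   — double negation

a3 || a5 && a4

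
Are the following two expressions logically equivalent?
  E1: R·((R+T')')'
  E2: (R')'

Yes

E1: R·((R+T')')'
    = R·(R+T')   [double negation]
    = R   [absorption]
E2: (R')'
    = R   [double negation]
Both reduce to R, so they are equivalent.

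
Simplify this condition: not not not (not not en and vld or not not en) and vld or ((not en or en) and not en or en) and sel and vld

not not not (not not en and vld or not not en) and vld or ((not en or en) and not en or en) and sel and vld
= not not not (not not en and vld or not not en) and vld or (not en or en) and sel and vld   (complement / identity)
= not (not not en and vld or not not en) and vld or (not en or en) and sel and vld   (double negation)
= vld and (not (not not en and vld or not not en) or (not en or en) and sel)   (distribution)
= vld and (not not not en or (not en or en) and sel)   (absorption)
= vld and (not en or (not en or en) and sel)   (double negation)
= vld and (not en or sel)   (complement / identity)

vld and (not en or sel)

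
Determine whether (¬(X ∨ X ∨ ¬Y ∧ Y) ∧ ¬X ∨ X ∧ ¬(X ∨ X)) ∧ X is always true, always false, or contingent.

always false

(¬(X ∨ X ∨ ¬Y ∧ Y) ∧ ¬X ∨ X ∧ ¬(X ∨ X)) ∧ X
= (¬(X ∨ X) ∧ ¬X ∨ X ∧ ¬(X ∨ X)) ∧ X
= ¬(X ∨ X) ∧ X
= ¬X ∧ X
= False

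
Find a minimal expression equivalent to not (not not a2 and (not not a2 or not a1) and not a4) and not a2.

not (not not a2 and (not not a2 or not a1) and not a4) and not a2
= not (not not a2 and not a4) and not a2   (absorption)
= (not a2 or a4) and not a2   (De Morgan)
= not a2   (absorption)

not a2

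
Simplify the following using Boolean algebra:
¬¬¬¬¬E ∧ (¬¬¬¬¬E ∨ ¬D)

¬¬¬¬¬E ∧ (¬¬¬¬¬E ∨ ¬D)
= ¬¬¬¬¬E   (absorption)
= ¬¬¬E   (double negation)
= ¬E   (double negation)

¬E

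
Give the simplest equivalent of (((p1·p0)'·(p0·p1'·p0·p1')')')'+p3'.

(((p1·p0)'·(p0·p1'·p0·p1')')')'+p3'
= (p1·p0+p0·p1'·p0·p1')'+p3'   (De Morgan)
= (p1·p0+p0·p1')'+p3'   (idempotence)
= p0'+p3'   (distribution)

p0'+p3'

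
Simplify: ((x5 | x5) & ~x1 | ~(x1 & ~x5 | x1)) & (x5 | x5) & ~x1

x5 & ~x1

((x5 | x5) & ~x1 | ~(x1 & ~x5 | x1)) & (x5 | x5) & ~x1
= ((x5 | x5) & ~x1 | ~x1) & (x5 | x5) & ~x1   — absorption
= (x5 | x5) & ~x1   — absorption
= x5 & ~x1   — idempotence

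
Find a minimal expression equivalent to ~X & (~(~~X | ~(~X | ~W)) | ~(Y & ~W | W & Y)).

~X & (~(~~X | ~(~X | ~W)) | ~(Y & ~W | W & Y))
= ~X & (~(~~X | ~(~X | ~W)) | ~Y)   — distribution
= ~X & (~X & (~X | ~W) | ~Y)   — De Morgan
= ~X & (~X | ~Y)   — absorption
= ~X   — absorption

~X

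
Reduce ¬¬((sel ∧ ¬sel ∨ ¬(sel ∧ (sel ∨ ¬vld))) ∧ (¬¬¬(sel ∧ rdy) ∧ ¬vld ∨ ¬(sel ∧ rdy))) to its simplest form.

¬¬((sel ∧ ¬sel ∨ ¬(sel ∧ (sel ∨ ¬vld))) ∧ (¬¬¬(sel ∧ rdy) ∧ ¬vld ∨ ¬(sel ∧ rdy)))
= ¬¬((sel ∧ ¬sel ∨ ¬(sel ∧ (sel ∨ ¬vld))) ∧ (¬(sel ∧ rdy) ∧ ¬vld ∨ ¬(sel ∧ rdy)))   (double negation)
= ¬¬(¬(sel ∧ (sel ∨ ¬vld)) ∧ (¬(sel ∧ rdy) ∧ ¬vld ∨ ¬(sel ∧ rdy)))   (complement / identity)
= ¬¬(¬(sel ∧ (sel ∨ ¬vld)) ∧ ¬(sel ∧ rdy))   (absorption)
= ¬(sel ∧ (sel ∨ ¬vld) ∨ sel ∧ rdy)   (De Morgan)
= ¬(sel ∨ sel ∧ rdy)   (absorption)
= ¬sel   (absorption)

¬sel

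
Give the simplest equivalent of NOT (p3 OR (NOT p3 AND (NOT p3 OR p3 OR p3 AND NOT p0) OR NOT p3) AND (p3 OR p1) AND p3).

NOT p3

NOT (p3 OR (NOT p3 AND (NOT p3 OR p3 OR p3 AND NOT p0) OR NOT p3) AND (p3 OR p1) AND p3)
= NOT (p3 OR (NOT p3 AND (NOT p3 OR p3) OR NOT p3) AND (p3 OR p1) AND p3)
= NOT (p3 OR (NOT p3 OR NOT p3) AND (p3 OR p1) AND p3)
= NOT (p3 OR (NOT p3 OR NOT p3) AND p3)
= NOT (p3 OR NOT p3 AND p3)
= NOT p3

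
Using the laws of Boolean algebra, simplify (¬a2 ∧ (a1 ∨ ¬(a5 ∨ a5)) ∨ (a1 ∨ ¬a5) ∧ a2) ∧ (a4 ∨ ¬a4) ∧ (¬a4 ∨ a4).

(¬a2 ∧ (a1 ∨ ¬(a5 ∨ a5)) ∨ (a1 ∨ ¬a5) ∧ a2) ∧ (a4 ∨ ¬a4) ∧ (¬a4 ∨ a4)
= (¬a2 ∧ (a1 ∨ ¬a5) ∨ (a1 ∨ ¬a5) ∧ a2) ∧ (a4 ∨ ¬a4) ∧ (¬a4 ∨ a4)
= (¬a2 ∧ (a1 ∨ ¬a5) ∨ (a1 ∨ ¬a5) ∧ a2) ∧ (¬a4 ∨ a4)
= (a1 ∨ ¬a5) ∧ (¬a4 ∨ a4)
= a1 ∨ ¬a5

a1 ∨ ¬a5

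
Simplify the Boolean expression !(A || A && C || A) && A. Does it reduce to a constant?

false

!(A || A && C || A) && A
= !(A || A) && A
= !A && A
= false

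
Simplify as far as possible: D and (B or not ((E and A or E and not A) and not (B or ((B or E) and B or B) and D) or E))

D and (B or not ((E and A or E and not A) and not (B or ((B or E) and B or B) and D) or E))
= D and (B or not ((E and A or E and not A) and not (B or (B or B) and D) or E))
= D and (B or not ((E and A or E and not A) and not (B or B and D) or E))
= D and (B or not (E and not (B or B and D) or E))
= D and (B or not (E and not B or E))
= D and (B or not E)

D and (B or not E)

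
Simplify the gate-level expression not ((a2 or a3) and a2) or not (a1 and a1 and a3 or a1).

not a2 or not a1

not ((a2 or a3) and a2) or not (a1 and a1 and a3 or a1)
= not a2 or not (a1 and a1 and a3 or a1)
= not a2 or not (a1 and a3 or a1)
= not a2 or not a1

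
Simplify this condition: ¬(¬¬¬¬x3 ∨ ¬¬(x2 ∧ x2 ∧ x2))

¬x3 ∧ ¬x2

¬(¬¬¬¬x3 ∨ ¬¬(x2 ∧ x2 ∧ x2))
= ¬(¬¬x3 ∨ ¬¬(x2 ∧ x2 ∧ x2))   (double negation)
= ¬x3 ∧ ¬(x2 ∧ x2 ∧ x2)   (De Morgan)
= ¬x3 ∧ ¬(x2 ∧ x2)   (idempotence)
= ¬x3 ∧ ¬x2   (idempotence)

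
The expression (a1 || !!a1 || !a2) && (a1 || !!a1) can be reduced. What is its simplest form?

a1

(a1 || !!a1 || !a2) && (a1 || !!a1)
= a1 || !!a1   — absorption
= a1 || a1   — double negation
= a1   — idempotence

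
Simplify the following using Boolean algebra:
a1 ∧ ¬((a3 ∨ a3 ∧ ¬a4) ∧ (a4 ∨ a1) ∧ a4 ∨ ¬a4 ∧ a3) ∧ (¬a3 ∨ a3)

a1 ∧ ¬a3

a1 ∧ ¬((a3 ∨ a3 ∧ ¬a4) ∧ (a4 ∨ a1) ∧ a4 ∨ ¬a4 ∧ a3) ∧ (¬a3 ∨ a3)
= a1 ∧ ¬((a3 ∨ a3 ∧ ¬a4) ∧ (a4 ∨ a1) ∧ a4 ∨ ¬a4 ∧ a3)   [complement / identity]
= a1 ∧ ¬(a3 ∧ (a4 ∨ a1) ∧ a4 ∨ ¬a4 ∧ a3)   [absorption]
= a1 ∧ ¬(a3 ∧ a4 ∨ ¬a4 ∧ a3)   [absorption]
= a1 ∧ ¬a3   [distribution]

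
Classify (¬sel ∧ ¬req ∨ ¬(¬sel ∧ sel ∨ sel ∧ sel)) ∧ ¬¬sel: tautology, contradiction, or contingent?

(¬sel ∧ ¬req ∨ ¬(¬sel ∧ sel ∨ sel ∧ sel)) ∧ ¬¬sel
= (¬sel ∧ ¬req ∨ ¬(¬sel ∧ sel ∨ sel ∧ sel)) ∧ sel
= (¬sel ∧ ¬req ∨ ¬sel) ∧ sel
= ¬sel ∧ sel
= False

contradiction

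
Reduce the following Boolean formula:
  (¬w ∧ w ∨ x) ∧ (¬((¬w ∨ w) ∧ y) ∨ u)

x ∧ (¬y ∨ u)

(¬w ∧ w ∨ x) ∧ (¬((¬w ∨ w) ∧ y) ∨ u)
= (¬w ∧ w ∨ x) ∧ (¬y ∨ u)   [complement / identity]
= x ∧ (¬y ∨ u)   [complement / identity]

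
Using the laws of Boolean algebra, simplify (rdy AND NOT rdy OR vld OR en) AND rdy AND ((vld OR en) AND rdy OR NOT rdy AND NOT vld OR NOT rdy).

(vld OR en) AND rdy

(rdy AND NOT rdy OR vld OR en) AND rdy AND ((vld OR en) AND rdy OR NOT rdy AND NOT vld OR NOT rdy)
= (rdy AND NOT rdy OR vld OR en) AND rdy AND ((vld OR en) AND rdy OR NOT rdy)
= (vld OR en) AND rdy AND ((vld OR en) AND rdy OR NOT rdy)
= (vld OR en) AND rdy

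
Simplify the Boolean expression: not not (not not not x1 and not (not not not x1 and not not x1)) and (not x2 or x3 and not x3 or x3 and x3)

not not (not not not x1 and not (not not not x1 and not not x1)) and (not x2 or x3 and not x3 or x3 and x3)
= not not not x1 and not (not not not x1 and not not x1) and (not x2 or x3 and not x3 or x3 and x3)   (double negation)
= not not not x1 and (not not x1 or not x1) and (not x2 or x3 and not x3 or x3 and x3)   (De Morgan)
= not not not x1 and (x1 or not x1) and (not x2 or x3 and not x3 or x3 and x3)   (double negation)
= not not not x1 and (not x2 or x3 and not x3 or x3 and x3)   (complement / identity)
= not not not x1 and (not x2 or x3)   (distribution)
= not x1 and (not x2 or x3)   (double negation)

not x1 and (not x2 or x3)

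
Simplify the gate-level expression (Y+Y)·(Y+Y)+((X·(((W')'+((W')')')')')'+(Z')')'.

(Y+Y)·(Y+Y)+((X·(((W')'+((W')')')')')'+(Z')')'
= (Y+Y)·(Y+Y)+((X·(W'·(W')')')'+(Z')')'   — De Morgan
= Y+Y+((X·(W'·(W')')')'+(Z')')'   — idempotence
= Y+((X·(W'·(W')')')'+(Z')')'   — idempotence
= Y+((X·(W+W'))'+(Z')')'   — De Morgan
= Y+(X'+(Z')')'   — complement / identity
= Y+X·Z'   — De Morgan

Y+X·Z'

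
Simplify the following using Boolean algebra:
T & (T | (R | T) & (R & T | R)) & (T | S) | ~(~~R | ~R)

T & (T | (R | T) & (R & T | R)) & (T | S) | ~(~~R | ~R)
= T & (T | (R | T) & R) & (T | S) | ~(~~R | ~R)   — absorption
= T & (T | (R | T) & R) & (T | S) | ~R & R   — De Morgan
= T & (T | R) & (T | S) | ~R & R   — absorption
= T & (T | S) | ~R & R   — absorption
= T & (T | S)   — complement / identity
= T   — absorption

T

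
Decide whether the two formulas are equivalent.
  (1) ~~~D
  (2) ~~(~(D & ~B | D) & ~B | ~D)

Yes

E1: ~~~D
    = ~D
E2: ~~(~(D & ~B | D) & ~B | ~D)
    = ~~(~D & ~B | ~D)
    = ~D & ~B | ~D
    = ~D
Both reduce to ~D, so they are equivalent.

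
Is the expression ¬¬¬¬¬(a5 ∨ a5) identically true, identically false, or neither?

¬¬¬¬¬(a5 ∨ a5)
= ¬¬¬(a5 ∨ a5)   — double negation
= ¬¬¬a5   — idempotence
= ¬a5   — double negation
This depends on a5, so it is not a constant.

neither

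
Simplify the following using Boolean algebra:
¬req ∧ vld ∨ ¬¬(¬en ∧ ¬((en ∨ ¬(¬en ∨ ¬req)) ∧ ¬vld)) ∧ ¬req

¬req ∧ vld ∨ ¬¬(¬en ∧ ¬((en ∨ ¬(¬en ∨ ¬req)) ∧ ¬vld)) ∧ ¬req
= ¬req ∧ vld ∨ ¬¬(¬en ∧ ¬((en ∨ en ∧ req) ∧ ¬vld)) ∧ ¬req   — De Morgan
= ¬req ∧ vld ∨ ¬¬(¬en ∧ ¬(en ∧ ¬vld)) ∧ ¬req   — absorption
= ¬req ∧ (vld ∨ ¬¬(¬en ∧ ¬(en ∧ ¬vld)))   — distribution
= ¬req ∧ (vld ∨ ¬(en ∨ en ∧ ¬vld))   — De Morgan
= ¬req ∧ (vld ∨ ¬en)   — absorption

¬req ∧ (vld ∨ ¬en)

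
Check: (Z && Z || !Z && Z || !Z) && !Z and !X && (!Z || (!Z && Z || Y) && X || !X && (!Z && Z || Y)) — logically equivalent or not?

E1: (Z && Z || !Z && Z || !Z) && !Z
    = (Z || !Z) && !Z   (distribution)
    = !Z   (complement / identity)
E2: !X && (!Z || (!Z && Z || Y) && X || !X && (!Z && Z || Y))
    = !X && (!Z || !Z && Z || Y)   (distribution)
    = !X && (!Z || Y)   (complement / identity)
These differ: at X=1, Y=1, Z=0, E1 = 1 but E2 = 0.

No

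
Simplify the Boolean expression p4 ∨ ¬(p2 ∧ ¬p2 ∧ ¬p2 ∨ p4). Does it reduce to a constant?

p4 ∨ ¬(p2 ∧ ¬p2 ∧ ¬p2 ∨ p4)
= p4 ∨ ¬(p2 ∧ ¬p2 ∨ p4)   (idempotence)
= p4 ∨ ¬p4   (complement / identity)
= True   (complement)

True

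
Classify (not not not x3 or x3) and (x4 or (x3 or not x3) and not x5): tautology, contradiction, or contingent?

contingent

(not not not x3 or x3) and (x4 or (x3 or not x3) and not x5)
= (not not not x3 or x3) and (x4 or not x5)
= (not x3 or x3) and (x4 or not x5)
= x4 or not x5
This depends on x4, x5, so it is not a constant.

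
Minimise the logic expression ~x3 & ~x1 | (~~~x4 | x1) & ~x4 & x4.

~x3 & ~x1

~x3 & ~x1 | (~~~x4 | x1) & ~x4 & x4
= ~x3 & ~x1 | (~x4 | x1) & ~x4 & x4   [double negation]
= ~x3 & ~x1 | ~x4 & x4   [absorption]
= ~x3 & ~x1   [complement / identity]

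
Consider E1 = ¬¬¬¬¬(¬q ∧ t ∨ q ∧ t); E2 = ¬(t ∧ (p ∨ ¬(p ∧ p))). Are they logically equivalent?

Yes

E1: ¬¬¬¬¬(¬q ∧ t ∨ q ∧ t)
    = ¬¬¬¬¬t   — distribution
    = ¬¬¬t   — double negation
    = ¬t   — double negation
E2: ¬(t ∧ (p ∨ ¬(p ∧ p)))
    = ¬(t ∧ (p ∨ ¬p))   — idempotence
    = ¬t   — complement / identity
Both reduce to ¬t, so they are equivalent.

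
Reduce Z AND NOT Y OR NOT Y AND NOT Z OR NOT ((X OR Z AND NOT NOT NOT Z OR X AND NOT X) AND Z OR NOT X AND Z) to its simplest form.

NOT Y OR NOT Z

Z AND NOT Y OR NOT Y AND NOT Z OR NOT ((X OR Z AND NOT NOT NOT Z OR X AND NOT X) AND Z OR NOT X AND Z)
= Z AND NOT Y OR NOT Y AND NOT Z OR NOT ((X OR Z AND NOT Z OR X AND NOT X) AND Z OR NOT X AND Z)   [double negation]
= Z AND NOT Y OR NOT Y AND NOT Z OR NOT ((X OR X AND NOT X) AND Z OR NOT X AND Z)   [complement / identity]
= Z AND NOT Y OR NOT Y AND NOT Z OR NOT (X AND Z OR NOT X AND Z)   [complement / identity]
= NOT Y OR NOT (X AND Z OR NOT X AND Z)   [distribution]
= NOT Y OR NOT Z   [distribution]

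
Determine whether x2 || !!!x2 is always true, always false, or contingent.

always true

x2 || !!!x2
= x2 || !x2
= true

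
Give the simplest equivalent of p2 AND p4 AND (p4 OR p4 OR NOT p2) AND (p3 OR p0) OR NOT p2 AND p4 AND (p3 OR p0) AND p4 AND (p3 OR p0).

p2 AND p4 AND (p4 OR p4 OR NOT p2) AND (p3 OR p0) OR NOT p2 AND p4 AND (p3 OR p0) AND p4 AND (p3 OR p0)
= p2 AND p4 AND (p4 OR p4 OR NOT p2) AND (p3 OR p0) OR NOT p2 AND p4 AND (p3 OR p0)
= p2 AND p4 AND (p4 OR NOT p2) AND (p3 OR p0) OR NOT p2 AND p4 AND (p3 OR p0)
= p2 AND p4 AND (p3 OR p0) OR NOT p2 AND p4 AND (p3 OR p0)
= p4 AND (p3 OR p0)

p4 AND (p3 OR p0)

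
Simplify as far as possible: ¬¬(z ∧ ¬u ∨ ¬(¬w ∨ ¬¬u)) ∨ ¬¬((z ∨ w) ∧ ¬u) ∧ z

¬¬(z ∧ ¬u ∨ ¬(¬w ∨ ¬¬u)) ∨ ¬¬((z ∨ w) ∧ ¬u) ∧ z
= z ∧ ¬u ∨ ¬(¬w ∨ ¬¬u) ∨ ¬¬((z ∨ w) ∧ ¬u) ∧ z   (double negation)
= z ∧ ¬u ∨ w ∧ ¬u ∨ ¬¬((z ∨ w) ∧ ¬u) ∧ z   (De Morgan)
= z ∧ ¬u ∨ w ∧ ¬u ∨ (z ∨ w) ∧ ¬u ∧ z   (double negation)
= (z ∨ w) ∧ ¬u ∨ (z ∨ w) ∧ ¬u ∧ z   (distribution)
= (z ∨ w) ∧ ¬u   (absorption)

(z ∨ w) ∧ ¬u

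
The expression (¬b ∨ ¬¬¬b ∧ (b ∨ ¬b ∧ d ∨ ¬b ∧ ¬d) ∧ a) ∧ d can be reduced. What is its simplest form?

(¬b ∨ ¬¬¬b ∧ (b ∨ ¬b ∧ d ∨ ¬b ∧ ¬d) ∧ a) ∧ d
= (¬b ∨ ¬¬¬b ∧ (b ∨ ¬b) ∧ a) ∧ d   (distribution)
= (¬b ∨ ¬b ∧ (b ∨ ¬b) ∧ a) ∧ d   (double negation)
= (¬b ∨ ¬b ∧ a) ∧ d   (complement / identity)
= ¬b ∧ d   (absorption)

¬b ∧ d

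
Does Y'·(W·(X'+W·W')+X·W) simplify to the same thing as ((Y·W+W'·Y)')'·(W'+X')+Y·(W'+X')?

No

E1: Y'·(W·(X'+W·W')+X·W)
    = Y'·(W·X'+X·W)   (complement / identity)
    = Y'·W   (distribution)
E2: ((Y·W+W'·Y)')'·(W'+X')+Y·(W'+X')
    = (Y·W+W'·Y)·(W'+X')+Y·(W'+X')   (double negation)
    = Y·(W'+X')+Y·(W'+X')   (distribution)
    = Y·(W'+X')   (idempotence)
These differ: at W=0, X=0, Y=1, E1 = 0 but E2 = 1.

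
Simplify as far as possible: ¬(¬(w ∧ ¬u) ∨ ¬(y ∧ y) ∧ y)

w ∧ ¬u

¬(¬(w ∧ ¬u) ∨ ¬(y ∧ y) ∧ y)
= ¬(¬(w ∧ ¬u) ∨ ¬y ∧ y)   (idempotence)
= ¬¬(w ∧ ¬u)   (complement / identity)
= w ∧ ¬u   (double negation)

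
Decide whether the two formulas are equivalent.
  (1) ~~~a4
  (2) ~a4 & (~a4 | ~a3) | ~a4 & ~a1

Yes

E1: ~~~a4
    = ~a4   [double negation]
E2: ~a4 & (~a4 | ~a3) | ~a4 & ~a1
    = ~a4 | ~a4 & ~a1   [absorption]
    = ~a4   [absorption]
Both reduce to ~a4, so they are equivalent.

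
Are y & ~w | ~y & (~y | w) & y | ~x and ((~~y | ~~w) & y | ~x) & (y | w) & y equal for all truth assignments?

E1: y & ~w | ~y & (~y | w) & y | ~x
    = y & ~w | ~y & y | ~x   — absorption
    = y & ~w | ~x   — complement / identity
E2: ((~~y | ~~w) & y | ~x) & (y | w) & y
    = ((~~y | w) & y | ~x) & (y | w) & y   — double negation
    = ((y | w) & y | ~x) & (y | w) & y   — double negation
    = (y | w) & y   — absorption
    = y   — absorption
These differ: at w=0, x=0, y=0, E1 = 1 but E2 = 0.

No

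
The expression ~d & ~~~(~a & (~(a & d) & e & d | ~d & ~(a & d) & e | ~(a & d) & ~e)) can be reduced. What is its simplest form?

~d & ~~~(~a & (~(a & d) & e & d | ~d & ~(a & d) & e | ~(a & d) & ~e))
= ~d & ~(~a & (~(a & d) & e & d | ~d & ~(a & d) & e | ~(a & d) & ~e))
= ~d & ~(~a & (~(a & d) & e | ~(a & d) & ~e))
= ~d & ~(~a & ~(a & d))
= ~d & (a | a & d)
= ~d & a

~d & a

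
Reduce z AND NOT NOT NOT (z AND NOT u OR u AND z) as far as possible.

FALSE

z AND NOT NOT NOT (z AND NOT u OR u AND z)
= z AND NOT NOT NOT z
= z AND NOT z
= FALSE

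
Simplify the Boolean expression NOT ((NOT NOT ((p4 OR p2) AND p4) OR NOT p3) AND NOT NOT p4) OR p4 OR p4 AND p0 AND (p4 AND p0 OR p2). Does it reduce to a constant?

TRUE

NOT ((NOT NOT ((p4 OR p2) AND p4) OR NOT p3) AND NOT NOT p4) OR p4 OR p4 AND p0 AND (p4 AND p0 OR p2)
= NOT ((NOT NOT ((p4 OR p2) AND p4) OR NOT p3) AND NOT NOT p4) OR p4 OR p4 AND p0   — absorption
= NOT ((NOT NOT p4 OR NOT p3) AND NOT NOT p4) OR p4 OR p4 AND p0   — absorption
= NOT NOT NOT p4 OR p4 OR p4 AND p0   — absorption
= NOT NOT NOT p4 OR p4   — absorption
= NOT p4 OR p4   — double negation
= TRUE   — complement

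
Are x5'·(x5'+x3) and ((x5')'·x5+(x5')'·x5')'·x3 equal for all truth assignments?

E1: x5'·(x5'+x3)
    = x5'   (absorption)
E2: ((x5')'·x5+(x5')'·x5')'·x3
    = ((x5')')'·x3   (distribution)
    = x5'·x3   (double negation)
These differ: at x3=0, x5=0, E1 = 1 but E2 = 0.

No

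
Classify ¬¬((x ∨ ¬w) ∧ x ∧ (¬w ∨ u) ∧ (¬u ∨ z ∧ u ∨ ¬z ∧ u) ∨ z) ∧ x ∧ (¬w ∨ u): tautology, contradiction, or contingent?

contingent

¬¬((x ∨ ¬w) ∧ x ∧ (¬w ∨ u) ∧ (¬u ∨ z ∧ u ∨ ¬z ∧ u) ∨ z) ∧ x ∧ (¬w ∨ u)
= ¬¬((x ∨ ¬w) ∧ x ∧ (¬w ∨ u) ∧ (¬u ∨ u) ∨ z) ∧ x ∧ (¬w ∨ u)   (distribution)
= ¬¬((x ∨ ¬w) ∧ x ∧ (¬w ∨ u) ∨ z) ∧ x ∧ (¬w ∨ u)   (complement / identity)
= ((x ∨ ¬w) ∧ x ∧ (¬w ∨ u) ∨ z) ∧ x ∧ (¬w ∨ u)   (double negation)
= (x ∧ (¬w ∨ u) ∨ z) ∧ x ∧ (¬w ∨ u)   (absorption)
= x ∧ (¬w ∨ u)   (absorption)
This depends on u, w, x, so it is not a constant.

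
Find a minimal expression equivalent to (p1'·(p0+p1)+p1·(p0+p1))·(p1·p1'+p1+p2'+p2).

(p1'·(p0+p1)+p1·(p0+p1))·(p1·p1'+p1+p2'+p2)
= (p0+p1)·(p1·p1'+p1+p2'+p2)   [distribution]
= (p0+p1)·(p1+p2'+p2)   [complement / identity]
= p0·(p2'+p2)+p1   [distribution]
= p0+p1   [complement / identity]

p0+p1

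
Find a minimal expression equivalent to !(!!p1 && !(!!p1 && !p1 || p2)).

!(!!p1 && !(!!p1 && !p1 || p2))
= !(!!p1 && !(p1 && !p1 || p2))
= !p1 || p1 && !p1 || p2
= !p1 || p2

!p1 || p2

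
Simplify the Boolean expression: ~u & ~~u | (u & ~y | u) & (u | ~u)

~u & ~~u | (u & ~y | u) & (u | ~u)
= ~u & ~~u | u & ~y | u   — complement / identity
= ~u & u | u & ~y | u   — double negation
= ~u & u | u   — absorption
= u   — complement / identity

u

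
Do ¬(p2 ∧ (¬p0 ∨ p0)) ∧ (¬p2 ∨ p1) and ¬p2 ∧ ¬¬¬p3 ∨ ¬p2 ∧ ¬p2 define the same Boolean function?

Yes

E1: ¬(p2 ∧ (¬p0 ∨ p0)) ∧ (¬p2 ∨ p1)
    = ¬p2 ∧ (¬p2 ∨ p1)   [complement / identity]
    = ¬p2   [absorption]
E2: ¬p2 ∧ ¬¬¬p3 ∨ ¬p2 ∧ ¬p2
    = ¬p2 ∧ ¬p3 ∨ ¬p2 ∧ ¬p2   [double negation]
    = ¬p2 ∧ ¬p3 ∨ ¬p2   [idempotence]
    = ¬p2   [absorption]
Both reduce to ¬p2, so they are equivalent.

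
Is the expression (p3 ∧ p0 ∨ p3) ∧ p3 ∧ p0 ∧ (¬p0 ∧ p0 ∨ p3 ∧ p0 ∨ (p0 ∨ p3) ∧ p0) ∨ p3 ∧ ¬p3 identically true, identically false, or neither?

neither

(p3 ∧ p0 ∨ p3) ∧ p3 ∧ p0 ∧ (¬p0 ∧ p0 ∨ p3 ∧ p0 ∨ (p0 ∨ p3) ∧ p0) ∨ p3 ∧ ¬p3
= (p3 ∧ p0 ∨ p3) ∧ p3 ∧ p0 ∧ (¬p0 ∧ p0 ∨ p3 ∧ p0 ∨ (p0 ∨ p3) ∧ p0)
= p3 ∧ p0 ∧ (¬p0 ∧ p0 ∨ p3 ∧ p0 ∨ (p0 ∨ p3) ∧ p0)
= p3 ∧ p0 ∧ (p3 ∧ p0 ∨ (p0 ∨ p3) ∧ p0)
= p3 ∧ p0 ∧ (p3 ∧ p0 ∨ p0)
= p3 ∧ p0
This depends on p0, p3, so it is not a constant.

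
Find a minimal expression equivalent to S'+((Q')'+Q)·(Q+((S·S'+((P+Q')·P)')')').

S'+Q

S'+((Q')'+Q)·(Q+((S·S'+((P+Q')·P)')')')
= S'+((Q')'+Q)·(Q+((S·S'+P')')')   — absorption
= S'+(Q+Q)·(Q+((S·S'+P')')')   — double negation
= S'+(Q+Q)·(Q+((P')')')   — complement / identity
= S'+(Q+Q)·(Q+P')   — double negation
= S'+Q+Q·P'   — distribution
= S'+Q   — absorption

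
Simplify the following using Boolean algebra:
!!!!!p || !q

!!!!!p || !q
= !!!p || !q   — double negation
= !p || !q   — double negation

!p || !q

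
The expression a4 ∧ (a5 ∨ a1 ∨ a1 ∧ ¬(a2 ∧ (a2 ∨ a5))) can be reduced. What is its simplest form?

a4 ∧ (a5 ∨ a1)

a4 ∧ (a5 ∨ a1 ∨ a1 ∧ ¬(a2 ∧ (a2 ∨ a5)))
= a4 ∧ (a5 ∨ a1 ∨ a1 ∧ ¬a2)   — absorption
= a4 ∧ (a5 ∨ a1)   — absorption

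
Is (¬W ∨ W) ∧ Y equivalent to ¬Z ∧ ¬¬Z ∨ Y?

Yes

E1: (¬W ∨ W) ∧ Y
    = Y   — complement / identity
E2: ¬Z ∧ ¬¬Z ∨ Y
    = ¬Z ∧ Z ∨ Y   — double negation
    = Y   — complement / identity
Both reduce to Y, so they are equivalent.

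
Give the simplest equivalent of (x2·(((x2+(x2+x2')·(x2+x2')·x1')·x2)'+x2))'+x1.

(x2·(((x2+(x2+x2')·(x2+x2')·x1')·x2)'+x2))'+x1
= (x2·(((x2+(x2+x2')·x1')·x2)'+x2))'+x1   (idempotence)
= (x2·(((x2+x1')·x2)'+x2))'+x1   (complement / identity)
= (x2·(x2'+x2))'+x1   (absorption)
= x2'+x1   (complement / identity)

x2'+x1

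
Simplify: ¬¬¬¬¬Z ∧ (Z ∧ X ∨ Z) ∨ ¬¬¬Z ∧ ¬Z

¬Z

¬¬¬¬¬Z ∧ (Z ∧ X ∨ Z) ∨ ¬¬¬Z ∧ ¬Z
= ¬¬¬Z ∧ (Z ∧ X ∨ Z) ∨ ¬¬¬Z ∧ ¬Z
= ¬¬¬Z ∧ Z ∨ ¬¬¬Z ∧ ¬Z
= ¬¬¬Z
= ¬Z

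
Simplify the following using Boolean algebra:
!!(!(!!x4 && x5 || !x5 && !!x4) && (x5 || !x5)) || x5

!x4 || x5

!!(!(!!x4 && x5 || !x5 && !!x4) && (x5 || !x5)) || x5
= !!!(!!x4 && x5 || !x5 && !!x4) || x5   — complement / identity
= !!!!!x4 || x5   — distribution
= !!!x4 || x5   — double negation
= !x4 || x5   — double negation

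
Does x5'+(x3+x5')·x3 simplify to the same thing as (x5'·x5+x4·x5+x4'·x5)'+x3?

E1: x5'+(x3+x5')·x3
    = x5'+x3
E2: (x5'·x5+x4·x5+x4'·x5)'+x3
    = (x4·x5+x4'·x5)'+x3
    = x5'+x3
Both reduce to x5'+x3, so they are equivalent.

Yes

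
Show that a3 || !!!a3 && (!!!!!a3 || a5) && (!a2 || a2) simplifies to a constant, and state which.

a3 || !!!a3 && (!!!!!a3 || a5) && (!a2 || a2)
= a3 || !!!a3 && (!!!!!a3 || a5)   [complement / identity]
= a3 || !!!a3 && (!!!a3 || a5)   [double negation]
= a3 || !!!a3   [absorption]
= a3 || !a3   [double negation]
= true   [complement]

true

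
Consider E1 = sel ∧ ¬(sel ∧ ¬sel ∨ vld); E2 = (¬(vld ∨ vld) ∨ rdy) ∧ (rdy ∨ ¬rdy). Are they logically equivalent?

E1: sel ∧ ¬(sel ∧ ¬sel ∨ vld)
    = sel ∧ ¬vld
E2: (¬(vld ∨ vld) ∨ rdy) ∧ (rdy ∨ ¬rdy)
    = ¬(vld ∨ vld) ∨ rdy
    = ¬vld ∨ rdy
These differ: at rdy=1, sel=0, vld=1, E1 = 0 but E2 = 1.

No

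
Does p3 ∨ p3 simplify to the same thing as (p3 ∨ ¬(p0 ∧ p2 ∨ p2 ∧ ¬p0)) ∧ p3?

Yes

E1: p3 ∨ p3
    = p3
E2: (p3 ∨ ¬(p0 ∧ p2 ∨ p2 ∧ ¬p0)) ∧ p3
    = (p3 ∨ ¬p2) ∧ p3
    = p3
Both reduce to p3, so they are equivalent.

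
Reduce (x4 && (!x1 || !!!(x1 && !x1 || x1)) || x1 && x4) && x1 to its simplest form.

(x4 && (!x1 || !!!(x1 && !x1 || x1)) || x1 && x4) && x1
= (x4 && (!x1 || !!!x1) || x1 && x4) && x1   [complement / identity]
= (x4 && (!x1 || !x1) || x1 && x4) && x1   [double negation]
= (x4 && !x1 || x1 && x4) && x1   [idempotence]
= x4 && x1   [distribution]

x4 && x1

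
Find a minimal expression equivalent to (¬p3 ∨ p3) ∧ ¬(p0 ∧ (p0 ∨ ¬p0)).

¬p0

(¬p3 ∨ p3) ∧ ¬(p0 ∧ (p0 ∨ ¬p0))
= (¬p3 ∨ p3) ∧ ¬p0   — complement / identity
= ¬p0   — complement / identity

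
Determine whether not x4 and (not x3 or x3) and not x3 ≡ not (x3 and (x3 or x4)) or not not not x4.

No

E1: not x4 and (not x3 or x3) and not x3
    = not x4 and not x3   [complement / identity]
E2: not (x3 and (x3 or x4)) or not not not x4
    = not x3 or not not not x4   [absorption]
    = not x3 or not x4   [double negation]
These differ: at x3=0, x4=1, E1 = 0 but E2 = 1.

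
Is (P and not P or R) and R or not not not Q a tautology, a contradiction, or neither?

(P and not P or R) and R or not not not Q
= (P and not P or R) and R or not Q
= R and R or not Q
= R or not Q
This depends on Q, R, so it is not a constant.

neither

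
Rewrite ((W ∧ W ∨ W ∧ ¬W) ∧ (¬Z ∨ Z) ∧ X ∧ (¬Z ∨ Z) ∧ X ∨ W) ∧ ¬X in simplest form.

((W ∧ W ∨ W ∧ ¬W) ∧ (¬Z ∨ Z) ∧ X ∧ (¬Z ∨ Z) ∧ X ∨ W) ∧ ¬X
= (W ∧ (¬Z ∨ Z) ∧ X ∧ (¬Z ∨ Z) ∧ X ∨ W) ∧ ¬X   [distribution]
= (W ∧ (¬Z ∨ Z) ∧ X ∨ W) ∧ ¬X   [idempotence]
= (W ∧ X ∨ W) ∧ ¬X   [complement / identity]
= W ∧ ¬X   [absorption]

W ∧ ¬X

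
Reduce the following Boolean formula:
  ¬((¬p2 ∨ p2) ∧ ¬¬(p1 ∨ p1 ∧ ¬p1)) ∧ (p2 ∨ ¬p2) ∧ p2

¬((¬p2 ∨ p2) ∧ ¬¬(p1 ∨ p1 ∧ ¬p1)) ∧ (p2 ∨ ¬p2) ∧ p2
= ¬((¬p2 ∨ p2) ∧ ¬¬(p1 ∨ p1 ∧ ¬p1)) ∧ p2
= ¬((¬p2 ∨ p2) ∧ ¬¬p1) ∧ p2
= ¬¬¬p1 ∧ p2
= ¬p1 ∧ p2

¬p1 ∧ p2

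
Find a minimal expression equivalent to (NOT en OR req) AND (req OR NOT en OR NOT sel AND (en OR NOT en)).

req OR NOT en

(NOT en OR req) AND (req OR NOT en OR NOT sel AND (en OR NOT en))
= (NOT en OR req) AND (req OR NOT en OR NOT sel)   [complement / identity]
= req OR NOT en AND (NOT en OR NOT sel)   [distribution]
= req OR NOT en   [absorption]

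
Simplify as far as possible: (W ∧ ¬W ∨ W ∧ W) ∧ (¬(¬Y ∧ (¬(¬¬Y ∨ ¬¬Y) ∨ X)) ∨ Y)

(W ∧ ¬W ∨ W ∧ W) ∧ (¬(¬Y ∧ (¬(¬¬Y ∨ ¬¬Y) ∨ X)) ∨ Y)
= (W ∧ ¬W ∨ W ∧ W) ∧ (¬(¬Y ∧ (¬Y ∧ ¬Y ∨ X)) ∨ Y)
= (W ∧ ¬W ∨ W ∧ W) ∧ (¬(¬Y ∧ (¬Y ∨ X)) ∨ Y)
= W ∧ (¬(¬Y ∧ (¬Y ∨ X)) ∨ Y)
= W ∧ (¬¬Y ∨ Y)
= W ∧ (Y ∨ Y)
= W ∧ Y

W ∧ Y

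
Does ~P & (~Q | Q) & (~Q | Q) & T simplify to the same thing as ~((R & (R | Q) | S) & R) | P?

E1: ~P & (~Q | Q) & (~Q | Q) & T
    = ~P & (~Q | Q) & T   — complement / identity
    = ~P & T   — complement / identity
E2: ~((R & (R | Q) | S) & R) | P
    = ~((R | S) & R) | P   — absorption
    = ~R | P   — absorption
These differ: at P=1, Q=0, R=0, S=0, T=0, E1 = 0 but E2 = 1.

No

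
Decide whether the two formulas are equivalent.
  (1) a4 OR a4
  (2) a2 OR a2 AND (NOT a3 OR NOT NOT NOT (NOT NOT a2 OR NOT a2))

E1: a4 OR a4
    = a4   (idempotence)
E2: a2 OR a2 AND (NOT a3 OR NOT NOT NOT (NOT NOT a2 OR NOT a2))
    = a2 OR a2 AND (NOT a3 OR NOT NOT (NOT a2 AND a2))   (De Morgan)
    = a2 OR a2 AND (NOT a3 OR NOT a2 AND a2)   (double negation)
    = a2 OR a2 AND NOT a3   (complement / identity)
    = a2   (absorption)
These differ: at a2=0, a3=0, a4=1, E1 = 1 but E2 = 0.

No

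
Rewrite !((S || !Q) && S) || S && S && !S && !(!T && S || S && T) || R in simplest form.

!((S || !Q) && S) || S && S && !S && !(!T && S || S && T) || R
= !((S || !Q) && S) || S && S && !S && !S || R   [distribution]
= !S || S && S && !S && !S || R   [absorption]
= !S || S && S && !S || R   [idempotence]
= !S || S && !S || R   [idempotence]
= !S || R   [complement / identity]

!S || R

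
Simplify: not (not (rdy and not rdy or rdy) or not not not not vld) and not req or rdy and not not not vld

rdy and not vld

not (not (rdy and not rdy or rdy) or not not not not vld) and not req or rdy and not not not vld
= not (not rdy or not not not not vld) and not req or rdy and not not not vld   — complement / identity
= rdy and not not not vld and not req or rdy and not not not vld   — De Morgan
= rdy and not not not vld   — absorption
= rdy and not vld   — double negation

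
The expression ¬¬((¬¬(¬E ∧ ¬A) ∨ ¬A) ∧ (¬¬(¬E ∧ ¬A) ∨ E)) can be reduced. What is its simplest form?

¬A

¬¬((¬¬(¬E ∧ ¬A) ∨ ¬A) ∧ (¬¬(¬E ∧ ¬A) ∨ E))
= (¬¬(¬E ∧ ¬A) ∨ ¬A) ∧ (¬¬(¬E ∧ ¬A) ∨ E)
= ¬¬(¬E ∧ ¬A) ∨ ¬A ∧ E
= ¬E ∧ ¬A ∨ ¬A ∧ E
= ¬A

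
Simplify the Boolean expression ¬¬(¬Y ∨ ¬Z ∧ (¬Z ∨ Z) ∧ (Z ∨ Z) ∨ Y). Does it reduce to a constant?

True

¬¬(¬Y ∨ ¬Z ∧ (¬Z ∨ Z) ∧ (Z ∨ Z) ∨ Y)
= ¬¬(¬Y ∨ ¬Z ∧ (Z ∨ ¬Z ∧ Z) ∨ Y)   (distribution)
= ¬¬(¬Y ∨ ¬Z ∧ Z ∨ Y)   (complement / identity)
= ¬¬(¬Y ∨ Y)   (complement / identity)
= ¬Y ∨ Y   (double negation)
= True   (complement)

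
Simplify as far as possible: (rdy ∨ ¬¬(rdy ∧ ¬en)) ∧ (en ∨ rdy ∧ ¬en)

(rdy ∨ ¬¬(rdy ∧ ¬en)) ∧ (en ∨ rdy ∧ ¬en)
= (rdy ∨ rdy ∧ ¬en) ∧ (en ∨ rdy ∧ ¬en)   [double negation]
= rdy ∧ ¬en ∨ rdy ∧ en   [distribution]
= rdy   [distribution]

rdy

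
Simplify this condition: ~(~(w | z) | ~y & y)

w | z

~(~(w | z) | ~y & y)
= ~~(w | z)   — complement / identity
= w | z   — double negation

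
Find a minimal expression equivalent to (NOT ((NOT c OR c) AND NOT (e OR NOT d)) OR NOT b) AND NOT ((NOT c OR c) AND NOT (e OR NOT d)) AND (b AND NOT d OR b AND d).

(NOT ((NOT c OR c) AND NOT (e OR NOT d)) OR NOT b) AND NOT ((NOT c OR c) AND NOT (e OR NOT d)) AND (b AND NOT d OR b AND d)
= NOT ((NOT c OR c) AND NOT (e OR NOT d)) AND (b AND NOT d OR b AND d)   — absorption
= NOT ((NOT c OR c) AND NOT (e OR NOT d)) AND b   — distribution
= NOT NOT (e OR NOT d) AND b   — complement / identity
= (e OR NOT d) AND b   — double negation

(e OR NOT d) AND b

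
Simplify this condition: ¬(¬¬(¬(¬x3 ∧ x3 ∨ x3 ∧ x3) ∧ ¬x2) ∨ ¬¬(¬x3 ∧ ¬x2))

¬(¬¬(¬(¬x3 ∧ x3 ∨ x3 ∧ x3) ∧ ¬x2) ∨ ¬¬(¬x3 ∧ ¬x2))
= ¬(¬¬(¬x3 ∧ ¬x2) ∨ ¬¬(¬x3 ∧ ¬x2))
= ¬(¬x3 ∧ ¬x2) ∧ ¬(¬x3 ∧ ¬x2)
= ¬(¬x3 ∧ ¬x2)
= x3 ∨ x2

x3 ∨ x2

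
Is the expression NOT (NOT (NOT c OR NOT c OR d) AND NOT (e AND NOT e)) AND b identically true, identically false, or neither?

neither

NOT (NOT (NOT c OR NOT c OR d) AND NOT (e AND NOT e)) AND b
= (NOT c OR NOT c OR d OR e AND NOT e) AND b   [De Morgan]
= (NOT c OR d OR e AND NOT e) AND b   [idempotence]
= (NOT c OR d) AND b   [complement / identity]
This depends on b, c, d, so it is not a constant.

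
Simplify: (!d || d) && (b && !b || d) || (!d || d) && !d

(!d || d) && (b && !b || d) || (!d || d) && !d
= (!d || d) && d || (!d || d) && !d
= !d || d
= true

true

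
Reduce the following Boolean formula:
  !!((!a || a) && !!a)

!!((!a || a) && !!a)
= !!!!a   (complement / identity)
= !!a   (double negation)
= a   (double negation)

a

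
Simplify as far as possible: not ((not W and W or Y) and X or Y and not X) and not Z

not Y and not Z

not ((not W and W or Y) and X or Y and not X) and not Z
= not (Y and X or Y and not X) and not Z
= not Y and not Z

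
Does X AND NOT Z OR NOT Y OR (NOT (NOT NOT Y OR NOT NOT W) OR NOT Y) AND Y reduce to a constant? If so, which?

X AND NOT Z OR NOT Y OR (NOT (NOT NOT Y OR NOT NOT W) OR NOT Y) AND Y
= X AND NOT Z OR NOT Y OR (NOT Y AND NOT W OR NOT Y) AND Y
= X AND NOT Z OR NOT Y OR NOT Y AND Y
= X AND NOT Z OR NOT Y
This depends on X, Y, Z, so it is not a constant.

no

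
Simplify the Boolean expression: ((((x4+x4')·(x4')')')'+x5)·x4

x4

((((x4+x4')·(x4')')')'+x5)·x4
= ((((x4+x4')·x4)')'+x5)·x4   [double negation]
= ((x4+x4')·x4+x5)·x4   [double negation]
= (x4+x5)·x4   [complement / identity]
= x4   [absorption]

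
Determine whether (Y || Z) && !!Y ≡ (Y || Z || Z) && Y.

Yes

E1: (Y || Z) && !!Y
    = (Y || Z) && Y   (double negation)
    = Y   (absorption)
E2: (Y || Z || Z) && Y
    = (Y || Z) && Y   (idempotence)
    = Y   (absorption)
Both reduce to Y, so they are equivalent.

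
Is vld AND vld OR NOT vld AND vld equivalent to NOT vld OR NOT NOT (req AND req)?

No

E1: vld AND vld OR NOT vld AND vld
    = vld   [distribution]
E2: NOT vld OR NOT NOT (req AND req)
    = NOT vld OR NOT NOT req   [idempotence]
    = NOT vld OR req   [double negation]
These differ: at req=0, vld=0, E1 = 0 but E2 = 1.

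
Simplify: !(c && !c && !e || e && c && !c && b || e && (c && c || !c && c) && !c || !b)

!(c && !c && !e || e && c && !c && b || e && (c && c || !c && c) && !c || !b)
= !(c && !c && !e || e && c && !c && b || e && c && !c || !b)   [distribution]
= !(c && !c && !e || e && c && !c || !b)   [absorption]
= !(c && !c || !b)   [distribution]
= !!b   [complement / identity]
= b   [double negation]

b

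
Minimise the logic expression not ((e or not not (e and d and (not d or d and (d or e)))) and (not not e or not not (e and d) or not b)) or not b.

not ((e or not not (e and d and (not d or d and (d or e)))) and (not not e or not not (e and d) or not b)) or not b
= not ((e or not not (e and d and (not d or d and (d or e)))) and (e or not not (e and d) or not b)) or not b   (double negation)
= not ((e or not not (e and d and (not d or d))) and (e or not not (e and d) or not b)) or not b   (absorption)
= not ((e or not not (e and d)) and (e or not not (e and d) or not b)) or not b   (complement / identity)
= not (e or not not (e and d)) or not b   (absorption)
= not (e or e and d) or not b   (double negation)
= not e or not b   (absorption)

not e or not b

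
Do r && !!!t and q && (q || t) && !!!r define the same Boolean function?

E1: r && !!!t
    = r && !t   [double negation]
E2: q && (q || t) && !!!r
    = q && (q || t) && !r   [double negation]
    = q && !r   [absorption]
These differ: at q=1, r=1, t=0, E1 = 1 but E2 = 0.

No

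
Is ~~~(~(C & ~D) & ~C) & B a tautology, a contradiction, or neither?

~~~(~(C & ~D) & ~C) & B
= ~~(C & ~D | C) & B   [De Morgan]
= ~~C & B   [absorption]
= C & B   [double negation]
This depends on B, C, so it is not a constant.

neither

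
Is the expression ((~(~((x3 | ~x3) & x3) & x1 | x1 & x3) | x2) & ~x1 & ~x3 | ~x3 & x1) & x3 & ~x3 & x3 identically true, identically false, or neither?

((~(~((x3 | ~x3) & x3) & x1 | x1 & x3) | x2) & ~x1 & ~x3 | ~x3 & x1) & x3 & ~x3 & x3
= ((~(~x3 & x1 | x1 & x3) | x2) & ~x1 & ~x3 | ~x3 & x1) & x3 & ~x3 & x3   [complement / identity]
= ((~x1 | x2) & ~x1 & ~x3 | ~x3 & x1) & x3 & ~x3 & x3   [distribution]
= (~x1 & ~x3 | ~x3 & x1) & x3 & ~x3 & x3   [absorption]
= ~x3 & x3 & ~x3 & x3   [distribution]
= ~x3 & x3   [idempotence]
= 0   [complement]

identically false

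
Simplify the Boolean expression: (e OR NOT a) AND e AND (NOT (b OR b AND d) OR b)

(e OR NOT a) AND e AND (NOT (b OR b AND d) OR b)
= e AND (NOT (b OR b AND d) OR b)   (absorption)
= e AND (NOT b OR b)   (absorption)
= e   (complement / identity)

e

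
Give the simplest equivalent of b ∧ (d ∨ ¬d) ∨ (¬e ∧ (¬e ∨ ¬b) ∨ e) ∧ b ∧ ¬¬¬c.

b ∧ (d ∨ ¬d) ∨ (¬e ∧ (¬e ∨ ¬b) ∨ e) ∧ b ∧ ¬¬¬c
= b ∧ (d ∨ ¬d) ∨ (¬e ∨ e) ∧ b ∧ ¬¬¬c
= b ∧ (d ∨ ¬d) ∨ b ∧ ¬¬¬c
= b ∨ b ∧ ¬¬¬c
= b ∨ b ∧ ¬c
= b

b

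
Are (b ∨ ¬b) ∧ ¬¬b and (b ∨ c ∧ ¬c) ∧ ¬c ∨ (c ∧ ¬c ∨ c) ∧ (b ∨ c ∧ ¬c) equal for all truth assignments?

E1: (b ∨ ¬b) ∧ ¬¬b
    = ¬¬b   — complement / identity
    = b   — double negation
E2: (b ∨ c ∧ ¬c) ∧ ¬c ∨ (c ∧ ¬c ∨ c) ∧ (b ∨ c ∧ ¬c)
    = (b ∨ c ∧ ¬c) ∧ ¬c ∨ c ∧ (b ∨ c ∧ ¬c)   — complement / identity
    = b ∨ c ∧ ¬c   — distribution
    = b   — complement / identity
Both reduce to b, so they are equivalent.

Yes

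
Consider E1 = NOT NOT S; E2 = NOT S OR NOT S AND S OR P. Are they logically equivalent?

E1: NOT NOT S
    = S   (double negation)
E2: NOT S OR NOT S AND S OR P
    = NOT S OR P   (complement / identity)
These differ: at P=0, S=0, E1 = 0 but E2 = 1.

No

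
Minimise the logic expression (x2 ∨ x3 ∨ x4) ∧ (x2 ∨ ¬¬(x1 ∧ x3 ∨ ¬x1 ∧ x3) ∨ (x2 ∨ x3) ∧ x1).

(x2 ∨ x3 ∨ x4) ∧ (x2 ∨ ¬¬(x1 ∧ x3 ∨ ¬x1 ∧ x3) ∨ (x2 ∨ x3) ∧ x1)
= (x2 ∨ x3 ∨ x4) ∧ (x2 ∨ ¬¬x3 ∨ (x2 ∨ x3) ∧ x1)   [distribution]
= (x2 ∨ x3 ∨ x4) ∧ (x2 ∨ x3 ∨ (x2 ∨ x3) ∧ x1)   [double negation]
= (x2 ∨ x3 ∨ x4) ∧ (x2 ∨ x3)   [absorption]
= x2 ∨ x3   [absorption]

x2 ∨ x3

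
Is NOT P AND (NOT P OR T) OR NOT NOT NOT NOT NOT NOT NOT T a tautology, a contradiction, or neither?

NOT P AND (NOT P OR T) OR NOT NOT NOT NOT NOT NOT NOT T
= NOT P OR NOT NOT NOT NOT NOT NOT NOT T   — absorption
= NOT P OR NOT NOT NOT NOT NOT T   — double negation
= NOT P OR NOT NOT NOT T   — double negation
= NOT P OR NOT T   — double negation
This depends on P, T, so it is not a constant.

neither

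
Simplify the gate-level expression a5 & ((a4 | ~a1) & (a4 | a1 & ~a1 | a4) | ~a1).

a5 & ((a4 | ~a1) & (a4 | a1 & ~a1 | a4) | ~a1)
= a5 & ((a4 | ~a1) & (a4 | a4) | ~a1)
= a5 & ((a4 | ~a1) & a4 | ~a1)
= a5 & (a4 | ~a1)

a5 & (a4 | ~a1)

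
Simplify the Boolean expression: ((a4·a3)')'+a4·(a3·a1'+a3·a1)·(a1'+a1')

a4·a3

((a4·a3)')'+a4·(a3·a1'+a3·a1)·(a1'+a1')
= ((a4·a3)')'+a4·a3·(a1'+a1')   (distribution)
= a4·a3+a4·a3·(a1'+a1')   (double negation)
= a4·a3+a4·a3·a1'   (idempotence)
= a4·a3   (absorption)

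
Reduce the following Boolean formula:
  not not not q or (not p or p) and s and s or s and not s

not not not q or (not p or p) and s and s or s and not s
= not q or (not p or p) and s and s or s and not s   — double negation
= not q or s and s or s and not s   — complement / identity
= not q or s   — distribution

not q or s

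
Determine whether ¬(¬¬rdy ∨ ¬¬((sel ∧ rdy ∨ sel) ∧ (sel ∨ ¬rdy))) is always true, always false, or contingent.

¬(¬¬rdy ∨ ¬¬((sel ∧ rdy ∨ sel) ∧ (sel ∨ ¬rdy)))
= ¬(¬¬rdy ∨ ¬¬(sel ∧ (sel ∨ ¬rdy)))   (absorption)
= ¬rdy ∧ ¬(sel ∧ (sel ∨ ¬rdy))   (De Morgan)
= ¬rdy ∧ ¬sel   (absorption)
This depends on rdy, sel, so it is not a constant.

contingent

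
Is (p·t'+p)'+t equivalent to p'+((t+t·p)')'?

Yes

E1: (p·t'+p)'+t
    = p'+t   — absorption
E2: p'+((t+t·p)')'
    = p'+(t')'   — absorption
    = p'+t   — double negation
Both reduce to p'+t, so they are equivalent.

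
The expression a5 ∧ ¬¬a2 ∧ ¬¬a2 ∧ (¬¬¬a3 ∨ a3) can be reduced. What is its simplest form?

a5 ∧ a2

a5 ∧ ¬¬a2 ∧ ¬¬a2 ∧ (¬¬¬a3 ∨ a3)
= a5 ∧ ¬¬a2 ∧ (¬¬¬a3 ∨ a3)   [idempotence]
= a5 ∧ ¬¬a2 ∧ (¬a3 ∨ a3)   [double negation]
= a5 ∧ a2 ∧ (¬a3 ∨ a3)   [double negation]
= a5 ∧ a2   [complement / identity]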